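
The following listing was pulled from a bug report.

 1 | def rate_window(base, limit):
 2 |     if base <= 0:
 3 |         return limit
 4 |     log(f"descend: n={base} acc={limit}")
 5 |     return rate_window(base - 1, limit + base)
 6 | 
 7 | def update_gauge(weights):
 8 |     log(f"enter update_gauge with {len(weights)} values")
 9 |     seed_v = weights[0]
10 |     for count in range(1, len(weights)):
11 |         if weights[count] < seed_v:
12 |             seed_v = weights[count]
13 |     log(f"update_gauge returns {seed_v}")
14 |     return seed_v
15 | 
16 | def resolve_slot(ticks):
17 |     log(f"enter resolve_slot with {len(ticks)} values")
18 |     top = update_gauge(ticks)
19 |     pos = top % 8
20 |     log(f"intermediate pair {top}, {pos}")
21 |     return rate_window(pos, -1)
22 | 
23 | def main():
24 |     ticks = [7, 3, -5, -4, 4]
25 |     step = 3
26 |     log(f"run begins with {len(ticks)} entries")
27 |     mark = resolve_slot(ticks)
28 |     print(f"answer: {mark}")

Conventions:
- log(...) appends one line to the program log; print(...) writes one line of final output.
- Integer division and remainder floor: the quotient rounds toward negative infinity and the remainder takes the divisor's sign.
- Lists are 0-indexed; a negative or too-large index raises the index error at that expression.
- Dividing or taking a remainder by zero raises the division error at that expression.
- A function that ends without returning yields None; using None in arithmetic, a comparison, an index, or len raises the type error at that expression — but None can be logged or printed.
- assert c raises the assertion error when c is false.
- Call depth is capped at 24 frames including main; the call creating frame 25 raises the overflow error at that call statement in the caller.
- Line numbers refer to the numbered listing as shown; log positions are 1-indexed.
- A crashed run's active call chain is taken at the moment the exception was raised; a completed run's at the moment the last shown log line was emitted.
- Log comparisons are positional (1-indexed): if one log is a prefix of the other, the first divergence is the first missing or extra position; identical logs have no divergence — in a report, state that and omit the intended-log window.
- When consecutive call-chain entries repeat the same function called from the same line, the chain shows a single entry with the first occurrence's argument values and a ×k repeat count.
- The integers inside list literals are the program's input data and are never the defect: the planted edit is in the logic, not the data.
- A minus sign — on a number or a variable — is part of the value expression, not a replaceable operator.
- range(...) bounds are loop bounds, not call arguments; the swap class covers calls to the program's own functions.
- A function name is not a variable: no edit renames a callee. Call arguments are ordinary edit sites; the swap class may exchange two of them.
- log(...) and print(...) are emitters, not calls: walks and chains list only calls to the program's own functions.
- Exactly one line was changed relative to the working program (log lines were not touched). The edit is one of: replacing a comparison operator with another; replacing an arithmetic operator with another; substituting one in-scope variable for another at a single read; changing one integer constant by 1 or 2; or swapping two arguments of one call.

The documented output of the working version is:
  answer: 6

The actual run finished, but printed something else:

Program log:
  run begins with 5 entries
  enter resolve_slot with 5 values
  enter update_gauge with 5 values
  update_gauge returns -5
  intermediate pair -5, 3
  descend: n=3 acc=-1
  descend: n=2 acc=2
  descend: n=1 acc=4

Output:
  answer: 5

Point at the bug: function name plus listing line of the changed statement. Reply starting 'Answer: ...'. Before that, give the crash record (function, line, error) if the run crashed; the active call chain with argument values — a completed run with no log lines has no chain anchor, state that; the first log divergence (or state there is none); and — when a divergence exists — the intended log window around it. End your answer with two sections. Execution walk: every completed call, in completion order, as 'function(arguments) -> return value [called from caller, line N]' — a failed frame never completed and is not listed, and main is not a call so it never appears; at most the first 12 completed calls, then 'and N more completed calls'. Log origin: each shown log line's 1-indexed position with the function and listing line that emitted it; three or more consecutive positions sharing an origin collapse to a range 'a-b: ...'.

Answer: the defect is in resolve_slot at line 21.
The tell: The log first diverges at position 6: the faulty run prints 'descend: n=3 acc=-1' where the working version prints 'descend: n=3 acc=0'.
Call chain: main -> resolve_slot([7, 3, -5, -4, 4]) (called at line 27) -> rate_window(3, -1) (called at line 21) -> rate_window(2, 2) (called at line 5) ×2.
First divergence: position 6 — shown 'descend: n=3 acc=-1', intended 'descend: n=3 acc=0'.
Intended log window:
  4: update_gauge returns -5
  5: intermediate pair -5, 3
  6: descend: n=3 acc=0
  7: descend: n=2 acc=3
Execution walk:
  update_gauge([7, 3, -5, -4, 4]) -> -5  [called from resolve_slot, line 18]
  rate_window(0, 5) -> 5  [called from rate_window, line 5]
  rate_window(1, 4) -> 5  [called from rate_window, line 5]
  rate_window(2, 2) -> 5  [called from rate_window, line 5]
  rate_window(3, -1) -> 5  [called from resolve_slot, line 21]
  resolve_slot([7, 3, -5, -4, 4]) -> 5  [called from main, line 27]
Log line origins:
  1: logged in main at line 26
  2: logged in resolve_slot at line 17
  3: logged in update_gauge at line 8
  4: logged in update_gauge at line 13
  5: logged in resolve_slot at line 20
  6-8: logged in rate_window at line 4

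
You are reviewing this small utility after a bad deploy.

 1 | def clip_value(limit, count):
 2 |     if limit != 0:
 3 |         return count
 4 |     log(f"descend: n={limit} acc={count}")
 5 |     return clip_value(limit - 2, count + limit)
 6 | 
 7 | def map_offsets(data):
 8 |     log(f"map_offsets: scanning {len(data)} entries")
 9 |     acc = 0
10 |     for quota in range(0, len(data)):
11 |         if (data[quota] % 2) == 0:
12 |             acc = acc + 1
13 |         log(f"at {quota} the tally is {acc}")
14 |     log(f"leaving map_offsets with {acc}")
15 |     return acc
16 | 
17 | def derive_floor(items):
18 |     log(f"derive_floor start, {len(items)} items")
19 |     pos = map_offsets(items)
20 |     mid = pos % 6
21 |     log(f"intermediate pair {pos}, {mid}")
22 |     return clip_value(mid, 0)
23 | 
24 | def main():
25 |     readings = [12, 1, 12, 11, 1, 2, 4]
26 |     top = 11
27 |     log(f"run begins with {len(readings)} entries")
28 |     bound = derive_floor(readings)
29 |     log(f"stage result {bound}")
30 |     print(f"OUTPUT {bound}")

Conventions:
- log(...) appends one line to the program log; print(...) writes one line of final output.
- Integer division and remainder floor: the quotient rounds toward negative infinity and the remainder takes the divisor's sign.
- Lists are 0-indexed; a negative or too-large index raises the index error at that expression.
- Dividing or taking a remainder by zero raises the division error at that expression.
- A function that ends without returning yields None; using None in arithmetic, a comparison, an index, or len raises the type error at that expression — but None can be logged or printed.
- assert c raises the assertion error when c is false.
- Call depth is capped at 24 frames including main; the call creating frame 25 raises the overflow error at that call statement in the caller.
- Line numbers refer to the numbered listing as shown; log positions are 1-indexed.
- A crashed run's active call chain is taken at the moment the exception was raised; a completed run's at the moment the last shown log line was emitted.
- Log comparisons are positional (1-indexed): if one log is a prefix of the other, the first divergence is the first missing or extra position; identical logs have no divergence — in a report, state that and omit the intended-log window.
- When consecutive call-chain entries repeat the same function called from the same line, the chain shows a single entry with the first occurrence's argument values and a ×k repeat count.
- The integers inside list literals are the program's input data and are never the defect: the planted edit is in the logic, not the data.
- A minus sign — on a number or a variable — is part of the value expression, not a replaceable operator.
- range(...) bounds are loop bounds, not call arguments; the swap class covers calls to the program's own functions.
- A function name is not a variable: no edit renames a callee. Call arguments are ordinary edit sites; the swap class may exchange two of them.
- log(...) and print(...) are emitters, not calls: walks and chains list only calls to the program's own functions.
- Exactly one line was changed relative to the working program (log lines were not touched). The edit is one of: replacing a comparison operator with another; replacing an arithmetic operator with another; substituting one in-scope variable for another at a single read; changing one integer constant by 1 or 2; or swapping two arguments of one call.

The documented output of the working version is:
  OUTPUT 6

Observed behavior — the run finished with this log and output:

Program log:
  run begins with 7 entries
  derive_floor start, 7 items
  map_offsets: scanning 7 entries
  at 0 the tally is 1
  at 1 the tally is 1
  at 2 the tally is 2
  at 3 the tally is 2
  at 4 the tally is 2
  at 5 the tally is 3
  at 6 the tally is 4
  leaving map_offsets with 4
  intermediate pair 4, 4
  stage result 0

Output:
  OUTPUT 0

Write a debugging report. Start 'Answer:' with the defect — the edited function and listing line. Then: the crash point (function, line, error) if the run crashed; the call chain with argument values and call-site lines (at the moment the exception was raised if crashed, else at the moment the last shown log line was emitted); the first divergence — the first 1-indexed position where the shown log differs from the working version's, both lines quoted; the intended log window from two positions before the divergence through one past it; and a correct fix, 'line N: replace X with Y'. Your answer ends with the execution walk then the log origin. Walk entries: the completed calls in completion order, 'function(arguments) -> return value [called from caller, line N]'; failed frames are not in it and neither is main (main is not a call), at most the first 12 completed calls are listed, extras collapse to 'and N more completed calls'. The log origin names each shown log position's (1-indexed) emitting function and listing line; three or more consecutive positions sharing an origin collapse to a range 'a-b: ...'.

Answer: the defect is in clip_value at line 2.
Key fact: At log position 13 the runs split — shown 'stage result 0', but the working version logs 'descend: n=4 acc=0'.
Call chain: main.
First divergence: position 13 — shown 'stage result 0', intended 'descend: n=4 acc=0'.
Intended log window:
  11: leaving map_offsets with 4
  12: intermediate pair 4, 4
  13: descend: n=4 acc=0
  14: descend: n=2 acc=4
Execution walk:
  map_offsets([12, 1, 12, 11, 1, 2, 4]) -> 4  [called from derive_floor, line 19]
  clip_value(4, 0) -> 0  [called from derive_floor, line 22]
  derive_floor([12, 1, 12, 11, 1, 2, 4]) -> 0  [called from main, line 28]
Log origin:
  1 — main, line 27
  2 — derive_floor, line 18
  3 — map_offsets, line 8
  4-10 — map_offsets, line 13
  11 — map_offsets, line 14
  12 — derive_floor, line 21
  13 — main, line 29
A correct fix: line 2: replace `!=` with `<=`.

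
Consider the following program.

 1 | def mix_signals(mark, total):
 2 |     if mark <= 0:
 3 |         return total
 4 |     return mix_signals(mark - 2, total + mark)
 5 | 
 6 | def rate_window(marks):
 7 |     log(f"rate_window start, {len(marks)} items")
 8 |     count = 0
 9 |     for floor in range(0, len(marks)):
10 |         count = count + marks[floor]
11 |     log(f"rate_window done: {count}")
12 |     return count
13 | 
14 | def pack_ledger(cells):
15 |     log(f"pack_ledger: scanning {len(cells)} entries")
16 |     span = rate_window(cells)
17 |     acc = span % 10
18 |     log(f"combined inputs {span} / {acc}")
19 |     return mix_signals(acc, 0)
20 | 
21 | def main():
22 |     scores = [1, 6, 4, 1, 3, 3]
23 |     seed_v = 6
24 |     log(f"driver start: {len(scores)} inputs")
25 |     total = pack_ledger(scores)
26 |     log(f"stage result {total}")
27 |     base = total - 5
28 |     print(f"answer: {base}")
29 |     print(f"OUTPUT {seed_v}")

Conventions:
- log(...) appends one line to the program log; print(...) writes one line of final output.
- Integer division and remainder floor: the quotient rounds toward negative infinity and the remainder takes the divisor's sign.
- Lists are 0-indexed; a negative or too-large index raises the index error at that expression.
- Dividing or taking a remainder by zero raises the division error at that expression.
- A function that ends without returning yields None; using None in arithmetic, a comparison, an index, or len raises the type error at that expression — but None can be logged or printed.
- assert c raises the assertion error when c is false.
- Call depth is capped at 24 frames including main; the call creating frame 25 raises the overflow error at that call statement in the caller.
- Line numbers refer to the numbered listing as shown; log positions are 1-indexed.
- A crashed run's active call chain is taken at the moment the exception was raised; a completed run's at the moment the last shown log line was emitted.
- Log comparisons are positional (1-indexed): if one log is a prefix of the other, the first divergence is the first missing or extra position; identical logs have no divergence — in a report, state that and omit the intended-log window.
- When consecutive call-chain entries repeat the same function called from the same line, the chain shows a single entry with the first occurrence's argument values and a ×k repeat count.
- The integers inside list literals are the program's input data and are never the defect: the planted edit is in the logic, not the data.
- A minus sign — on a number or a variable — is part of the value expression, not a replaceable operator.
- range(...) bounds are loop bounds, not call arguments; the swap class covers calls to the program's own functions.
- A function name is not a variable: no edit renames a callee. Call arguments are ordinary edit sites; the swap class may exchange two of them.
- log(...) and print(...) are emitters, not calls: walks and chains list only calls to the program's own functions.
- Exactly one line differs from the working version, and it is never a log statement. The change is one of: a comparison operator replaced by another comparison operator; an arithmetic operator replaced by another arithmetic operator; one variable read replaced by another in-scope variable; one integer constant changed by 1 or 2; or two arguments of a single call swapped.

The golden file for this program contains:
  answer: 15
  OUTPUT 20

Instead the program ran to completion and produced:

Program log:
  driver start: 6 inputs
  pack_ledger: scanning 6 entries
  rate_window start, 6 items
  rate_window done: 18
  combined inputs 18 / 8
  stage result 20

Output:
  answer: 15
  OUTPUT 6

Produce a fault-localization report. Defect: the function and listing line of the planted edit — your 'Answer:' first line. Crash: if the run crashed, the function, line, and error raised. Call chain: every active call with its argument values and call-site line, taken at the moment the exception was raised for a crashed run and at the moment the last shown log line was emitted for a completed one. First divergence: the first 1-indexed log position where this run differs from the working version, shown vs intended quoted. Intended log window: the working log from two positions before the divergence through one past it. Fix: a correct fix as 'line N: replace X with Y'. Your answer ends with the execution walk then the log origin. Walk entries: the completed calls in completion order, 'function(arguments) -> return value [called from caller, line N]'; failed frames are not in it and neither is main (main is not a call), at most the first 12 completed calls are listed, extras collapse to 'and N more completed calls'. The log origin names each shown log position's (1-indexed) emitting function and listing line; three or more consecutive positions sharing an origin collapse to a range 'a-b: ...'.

Answer: the defect is in main at line 29.
Core observation: The two runs log identically and part ways only at the printed values.
Call chain: main.
First divergence: there is none — every log position agrees.
Execution walk:
  rate_window([1, 6, 4, 1, 3, 3]) -> 18  [called from pack_ledger, line 16]
  mix_signals(0, 20) -> 20  [called from mix_signals, line 4]
  mix_signals(2, 18) -> 20  [called from mix_signals, line 4]
  mix_signals(4, 14) -> 20  [called from mix_signals, line 4]
  mix_signals(6, 8) -> 20  [called from mix_signals, line 4]
  mix_signals(8, 0) -> 20  [called from pack_ledger, line 19]
  pack_ledger([1, 6, 4, 1, 3, 3]) -> 20  [called from main, line 25]
Origin of each log line:
  1: from main, line 24
  2: from pack_ledger, line 15
  3: from rate_window, line 7
  4: from rate_window, line 11
  5: from pack_ledger, line 18
  6: from main, line 26
A correct fix: line 29: replace `seed_v` with `total`.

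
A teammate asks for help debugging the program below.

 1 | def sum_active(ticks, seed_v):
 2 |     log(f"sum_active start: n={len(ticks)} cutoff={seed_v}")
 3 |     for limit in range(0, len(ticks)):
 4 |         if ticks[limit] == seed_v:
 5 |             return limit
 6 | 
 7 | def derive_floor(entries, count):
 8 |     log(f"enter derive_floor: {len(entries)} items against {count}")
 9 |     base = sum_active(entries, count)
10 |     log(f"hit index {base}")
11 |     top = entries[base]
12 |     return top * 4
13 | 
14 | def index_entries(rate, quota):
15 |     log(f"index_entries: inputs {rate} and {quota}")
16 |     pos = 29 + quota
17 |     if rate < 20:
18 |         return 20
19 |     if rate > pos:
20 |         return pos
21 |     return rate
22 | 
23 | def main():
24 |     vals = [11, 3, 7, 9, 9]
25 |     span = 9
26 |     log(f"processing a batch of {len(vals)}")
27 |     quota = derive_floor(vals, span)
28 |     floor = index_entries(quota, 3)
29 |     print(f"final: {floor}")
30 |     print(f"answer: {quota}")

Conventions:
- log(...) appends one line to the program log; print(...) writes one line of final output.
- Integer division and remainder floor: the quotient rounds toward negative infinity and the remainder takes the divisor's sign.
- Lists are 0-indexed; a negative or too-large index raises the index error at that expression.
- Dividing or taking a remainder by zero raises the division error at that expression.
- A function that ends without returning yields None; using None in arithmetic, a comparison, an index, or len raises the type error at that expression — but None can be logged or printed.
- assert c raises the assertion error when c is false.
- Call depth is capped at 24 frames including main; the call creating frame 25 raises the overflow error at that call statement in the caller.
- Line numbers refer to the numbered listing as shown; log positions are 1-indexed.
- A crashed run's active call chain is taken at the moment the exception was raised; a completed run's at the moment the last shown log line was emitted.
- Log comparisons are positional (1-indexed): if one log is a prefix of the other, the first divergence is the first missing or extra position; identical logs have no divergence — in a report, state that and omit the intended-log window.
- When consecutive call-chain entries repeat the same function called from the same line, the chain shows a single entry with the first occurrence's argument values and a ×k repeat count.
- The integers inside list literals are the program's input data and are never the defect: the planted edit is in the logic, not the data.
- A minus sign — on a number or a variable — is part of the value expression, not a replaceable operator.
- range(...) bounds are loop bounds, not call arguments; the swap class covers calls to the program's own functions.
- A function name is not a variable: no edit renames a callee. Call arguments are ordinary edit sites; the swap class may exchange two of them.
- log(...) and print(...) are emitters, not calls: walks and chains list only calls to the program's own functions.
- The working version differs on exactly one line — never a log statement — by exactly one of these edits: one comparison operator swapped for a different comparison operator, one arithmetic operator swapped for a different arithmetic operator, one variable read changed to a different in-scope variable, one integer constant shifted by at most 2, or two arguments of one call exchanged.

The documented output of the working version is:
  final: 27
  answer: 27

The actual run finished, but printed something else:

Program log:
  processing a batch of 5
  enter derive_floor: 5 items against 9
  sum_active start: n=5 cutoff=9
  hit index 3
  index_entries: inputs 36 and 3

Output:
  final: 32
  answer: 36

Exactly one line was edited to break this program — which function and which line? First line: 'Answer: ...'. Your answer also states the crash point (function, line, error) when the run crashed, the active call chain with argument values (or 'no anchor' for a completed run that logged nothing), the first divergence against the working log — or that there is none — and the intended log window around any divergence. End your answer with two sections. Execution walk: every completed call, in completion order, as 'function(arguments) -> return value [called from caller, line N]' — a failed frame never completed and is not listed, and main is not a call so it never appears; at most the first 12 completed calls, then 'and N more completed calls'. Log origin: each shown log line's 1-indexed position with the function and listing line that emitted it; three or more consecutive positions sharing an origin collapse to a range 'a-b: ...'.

Answer: the defect is in derive_floor at line 12.
Key observation: Everything matches until log position 5, which reads 'index_entries: inputs 36 and 3' in place of 'index_entries: inputs 27 and 3'.
Call chain: main -> index_entries(36, 3) (called at line 28).
First divergence: position 5; shown 'index_entries: inputs 36 and 3' vs intended 'index_entries: inputs 27 and 3'.
Intended log window:
  3: sum_active start: n=5 cutoff=9
  4: hit index 3
  5: index_entries: inputs 27 and 3
Execution walk:
  sum_active([11, 3, 7, 9, 9], 9) -> 3  [called from derive_floor, line 9]
  derive_floor([11, 3, 7, 9, 9], 9) -> 36  [called from main, line 27]
  index_entries(36, 3) -> 32  [called from main, line 28]
Log origins:
  1: emitted by main (line 26)
  2: emitted by derive_floor (line 8)
  3: emitted by sum_active (line 2)
  4: emitted by derive_floor (line 10)
  5: emitted by index_entries (line 15)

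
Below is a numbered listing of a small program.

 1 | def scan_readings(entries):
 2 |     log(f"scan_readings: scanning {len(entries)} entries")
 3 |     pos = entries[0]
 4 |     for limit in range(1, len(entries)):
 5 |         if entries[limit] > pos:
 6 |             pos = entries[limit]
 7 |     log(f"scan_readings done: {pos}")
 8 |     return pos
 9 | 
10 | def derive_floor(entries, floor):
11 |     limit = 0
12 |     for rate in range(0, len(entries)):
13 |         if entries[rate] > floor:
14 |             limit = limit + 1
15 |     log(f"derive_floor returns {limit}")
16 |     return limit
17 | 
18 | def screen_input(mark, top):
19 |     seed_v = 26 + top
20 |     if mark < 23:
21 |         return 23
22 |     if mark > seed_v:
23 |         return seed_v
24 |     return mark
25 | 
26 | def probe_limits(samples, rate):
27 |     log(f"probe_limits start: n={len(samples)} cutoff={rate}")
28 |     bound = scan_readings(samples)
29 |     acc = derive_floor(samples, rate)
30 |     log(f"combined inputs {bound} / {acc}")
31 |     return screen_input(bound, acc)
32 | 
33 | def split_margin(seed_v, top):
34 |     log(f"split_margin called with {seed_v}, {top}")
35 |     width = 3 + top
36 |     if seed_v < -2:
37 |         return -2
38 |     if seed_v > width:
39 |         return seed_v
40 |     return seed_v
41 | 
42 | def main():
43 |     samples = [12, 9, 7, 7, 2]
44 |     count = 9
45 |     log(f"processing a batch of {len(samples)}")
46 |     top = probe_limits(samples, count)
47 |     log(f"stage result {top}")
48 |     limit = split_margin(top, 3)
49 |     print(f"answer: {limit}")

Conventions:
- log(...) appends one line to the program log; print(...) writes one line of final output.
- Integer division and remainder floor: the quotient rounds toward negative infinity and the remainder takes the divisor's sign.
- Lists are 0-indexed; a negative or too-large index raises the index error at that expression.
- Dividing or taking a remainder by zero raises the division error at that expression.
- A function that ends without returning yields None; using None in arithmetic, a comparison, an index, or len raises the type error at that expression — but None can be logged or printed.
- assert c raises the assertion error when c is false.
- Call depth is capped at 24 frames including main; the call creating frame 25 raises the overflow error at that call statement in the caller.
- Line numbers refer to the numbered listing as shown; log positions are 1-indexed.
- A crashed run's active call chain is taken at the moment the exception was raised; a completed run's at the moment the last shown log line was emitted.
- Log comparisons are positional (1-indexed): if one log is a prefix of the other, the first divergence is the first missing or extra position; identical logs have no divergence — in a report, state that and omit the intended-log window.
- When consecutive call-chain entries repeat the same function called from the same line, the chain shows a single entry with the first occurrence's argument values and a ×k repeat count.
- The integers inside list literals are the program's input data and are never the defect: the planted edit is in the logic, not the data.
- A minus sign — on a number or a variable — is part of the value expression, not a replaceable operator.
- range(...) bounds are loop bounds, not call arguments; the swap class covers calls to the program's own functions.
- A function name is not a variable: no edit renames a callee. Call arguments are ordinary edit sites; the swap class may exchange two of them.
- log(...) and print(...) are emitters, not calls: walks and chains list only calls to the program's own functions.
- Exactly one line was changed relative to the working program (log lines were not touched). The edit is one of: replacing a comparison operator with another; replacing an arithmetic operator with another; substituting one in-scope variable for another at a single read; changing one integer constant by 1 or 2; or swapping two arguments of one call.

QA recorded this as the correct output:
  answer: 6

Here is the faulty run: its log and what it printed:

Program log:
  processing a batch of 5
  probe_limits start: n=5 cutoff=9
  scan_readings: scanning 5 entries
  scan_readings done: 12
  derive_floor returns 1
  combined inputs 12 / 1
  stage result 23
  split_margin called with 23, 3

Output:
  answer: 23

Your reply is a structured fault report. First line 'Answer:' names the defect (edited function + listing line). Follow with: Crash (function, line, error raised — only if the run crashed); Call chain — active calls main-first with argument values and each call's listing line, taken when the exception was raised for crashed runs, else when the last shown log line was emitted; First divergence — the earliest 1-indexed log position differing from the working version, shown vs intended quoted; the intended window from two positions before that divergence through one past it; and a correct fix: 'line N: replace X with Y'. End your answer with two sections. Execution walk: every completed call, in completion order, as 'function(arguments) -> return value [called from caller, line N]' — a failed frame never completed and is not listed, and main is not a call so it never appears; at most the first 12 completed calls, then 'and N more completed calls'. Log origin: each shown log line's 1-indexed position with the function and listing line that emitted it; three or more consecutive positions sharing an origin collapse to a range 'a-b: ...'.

Answer: the defect is in split_margin at line 39.
The tell: Nothing in the log betrays the bug — only the output does.
Call chain: main -> split_margin(23, 3) (called at line 48).
First divergence: none (the log streams are identical).
Execution walk:
  scan_readings([12, 9, 7, 7, 2]) -> 12  [called from probe_limits, line 28]
  derive_floor([12, 9, 7, 7, 2], 9) -> 1  [called from probe_limits, line 29]
  screen_input(12, 1) -> 23  [called from probe_limits, line 31]
  probe_limits([12, 9, 7, 7, 2], 9) -> 23  [called from main, line 46]
  split_margin(23, 3) -> 23  [called from main, line 48]
Log origins:
  1 — main, line 45
  2 — probe_limits, line 27
  3 — scan_readings, line 2
  4 — scan_readings, line 7
  5 — derive_floor, line 15
  6 — probe_limits, line 30
  7 — main, line 47
  8 — split_margin, line 34
A correct fix: line 39: replace `seed_v` with `width`.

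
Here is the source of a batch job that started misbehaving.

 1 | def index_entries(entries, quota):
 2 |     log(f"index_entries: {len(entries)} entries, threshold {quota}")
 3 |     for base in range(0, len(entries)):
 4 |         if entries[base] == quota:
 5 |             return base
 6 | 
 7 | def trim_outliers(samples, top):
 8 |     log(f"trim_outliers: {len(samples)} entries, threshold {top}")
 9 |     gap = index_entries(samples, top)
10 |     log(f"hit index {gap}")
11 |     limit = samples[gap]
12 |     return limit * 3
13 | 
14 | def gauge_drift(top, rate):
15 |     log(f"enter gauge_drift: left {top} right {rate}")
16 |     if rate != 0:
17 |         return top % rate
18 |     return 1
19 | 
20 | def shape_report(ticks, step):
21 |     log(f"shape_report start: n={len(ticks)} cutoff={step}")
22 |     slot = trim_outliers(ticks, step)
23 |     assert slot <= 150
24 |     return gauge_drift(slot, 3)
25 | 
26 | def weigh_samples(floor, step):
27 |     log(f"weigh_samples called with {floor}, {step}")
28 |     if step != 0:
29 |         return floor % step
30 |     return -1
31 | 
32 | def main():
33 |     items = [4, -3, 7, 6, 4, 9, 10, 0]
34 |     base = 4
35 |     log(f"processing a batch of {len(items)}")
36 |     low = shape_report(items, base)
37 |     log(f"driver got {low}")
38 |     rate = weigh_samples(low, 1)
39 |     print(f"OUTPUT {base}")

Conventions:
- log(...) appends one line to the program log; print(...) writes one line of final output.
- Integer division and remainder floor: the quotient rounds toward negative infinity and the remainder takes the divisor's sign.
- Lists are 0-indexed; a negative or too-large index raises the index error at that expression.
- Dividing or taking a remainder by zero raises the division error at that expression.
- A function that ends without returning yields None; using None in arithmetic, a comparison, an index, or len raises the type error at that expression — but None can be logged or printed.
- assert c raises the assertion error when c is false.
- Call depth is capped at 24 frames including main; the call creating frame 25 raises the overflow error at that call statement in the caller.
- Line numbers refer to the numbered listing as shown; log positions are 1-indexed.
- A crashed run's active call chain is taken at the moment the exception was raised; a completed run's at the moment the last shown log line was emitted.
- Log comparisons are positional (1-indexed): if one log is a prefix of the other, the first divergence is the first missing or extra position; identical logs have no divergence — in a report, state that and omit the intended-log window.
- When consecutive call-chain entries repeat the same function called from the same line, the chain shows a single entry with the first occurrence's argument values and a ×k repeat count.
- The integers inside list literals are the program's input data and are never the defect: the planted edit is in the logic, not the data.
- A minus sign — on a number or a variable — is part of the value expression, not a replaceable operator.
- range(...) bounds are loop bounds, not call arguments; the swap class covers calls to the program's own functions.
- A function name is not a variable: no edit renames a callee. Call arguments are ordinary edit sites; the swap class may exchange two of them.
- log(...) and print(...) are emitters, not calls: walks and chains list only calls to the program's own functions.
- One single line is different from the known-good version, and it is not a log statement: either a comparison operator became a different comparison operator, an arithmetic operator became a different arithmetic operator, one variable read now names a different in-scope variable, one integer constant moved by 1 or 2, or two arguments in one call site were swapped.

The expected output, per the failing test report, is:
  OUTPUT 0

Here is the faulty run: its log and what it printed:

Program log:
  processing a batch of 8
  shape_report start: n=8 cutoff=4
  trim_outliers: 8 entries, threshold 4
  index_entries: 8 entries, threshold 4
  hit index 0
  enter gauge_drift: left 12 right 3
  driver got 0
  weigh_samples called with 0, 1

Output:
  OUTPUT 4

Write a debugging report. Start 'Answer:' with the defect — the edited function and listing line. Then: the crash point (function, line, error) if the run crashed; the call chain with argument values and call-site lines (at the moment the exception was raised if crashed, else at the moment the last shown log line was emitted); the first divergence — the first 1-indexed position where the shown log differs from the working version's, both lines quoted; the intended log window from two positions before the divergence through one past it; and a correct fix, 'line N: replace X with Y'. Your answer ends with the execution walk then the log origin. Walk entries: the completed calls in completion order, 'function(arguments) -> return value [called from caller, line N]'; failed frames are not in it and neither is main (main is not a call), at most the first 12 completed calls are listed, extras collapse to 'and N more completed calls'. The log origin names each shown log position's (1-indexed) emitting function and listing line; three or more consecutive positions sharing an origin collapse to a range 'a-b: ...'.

Answer: the defect is in main at line 39.
Core observation: Nothing in the log betrays the bug — only the output does.
Call chain: main -> weigh_samples(0, 1) (called at line 38).
First divergence: there is none — every log position agrees.
Execution walk:
  index_entries([4, -3, 7, 6, 4, 9, 10, 0], 4) -> 0  [called from trim_outliers, line 9]
  trim_outliers([4, -3, 7, 6, 4, 9, 10, 0], 4) -> 12  [called from shape_report, line 22]
  gauge_drift(12, 3) -> 0  [called from shape_report, line 24]
  shape_report([4, -3, 7, 6, 4, 9, 10, 0], 4) -> 0  [called from main, line 36]
  weigh_samples(0, 1) -> 0  [called from main, line 38]
Log origin:
  1 — main, line 35
  2 — shape_report, line 21
  3 — trim_outliers, line 8
  4 — index_entries, line 2
  5 — trim_outliers, line 10
  6 — gauge_drift, line 15
  7 — main, line 37
  8 — weigh_samples, line 27
A correct fix: line 39: replace `base` with `rate`.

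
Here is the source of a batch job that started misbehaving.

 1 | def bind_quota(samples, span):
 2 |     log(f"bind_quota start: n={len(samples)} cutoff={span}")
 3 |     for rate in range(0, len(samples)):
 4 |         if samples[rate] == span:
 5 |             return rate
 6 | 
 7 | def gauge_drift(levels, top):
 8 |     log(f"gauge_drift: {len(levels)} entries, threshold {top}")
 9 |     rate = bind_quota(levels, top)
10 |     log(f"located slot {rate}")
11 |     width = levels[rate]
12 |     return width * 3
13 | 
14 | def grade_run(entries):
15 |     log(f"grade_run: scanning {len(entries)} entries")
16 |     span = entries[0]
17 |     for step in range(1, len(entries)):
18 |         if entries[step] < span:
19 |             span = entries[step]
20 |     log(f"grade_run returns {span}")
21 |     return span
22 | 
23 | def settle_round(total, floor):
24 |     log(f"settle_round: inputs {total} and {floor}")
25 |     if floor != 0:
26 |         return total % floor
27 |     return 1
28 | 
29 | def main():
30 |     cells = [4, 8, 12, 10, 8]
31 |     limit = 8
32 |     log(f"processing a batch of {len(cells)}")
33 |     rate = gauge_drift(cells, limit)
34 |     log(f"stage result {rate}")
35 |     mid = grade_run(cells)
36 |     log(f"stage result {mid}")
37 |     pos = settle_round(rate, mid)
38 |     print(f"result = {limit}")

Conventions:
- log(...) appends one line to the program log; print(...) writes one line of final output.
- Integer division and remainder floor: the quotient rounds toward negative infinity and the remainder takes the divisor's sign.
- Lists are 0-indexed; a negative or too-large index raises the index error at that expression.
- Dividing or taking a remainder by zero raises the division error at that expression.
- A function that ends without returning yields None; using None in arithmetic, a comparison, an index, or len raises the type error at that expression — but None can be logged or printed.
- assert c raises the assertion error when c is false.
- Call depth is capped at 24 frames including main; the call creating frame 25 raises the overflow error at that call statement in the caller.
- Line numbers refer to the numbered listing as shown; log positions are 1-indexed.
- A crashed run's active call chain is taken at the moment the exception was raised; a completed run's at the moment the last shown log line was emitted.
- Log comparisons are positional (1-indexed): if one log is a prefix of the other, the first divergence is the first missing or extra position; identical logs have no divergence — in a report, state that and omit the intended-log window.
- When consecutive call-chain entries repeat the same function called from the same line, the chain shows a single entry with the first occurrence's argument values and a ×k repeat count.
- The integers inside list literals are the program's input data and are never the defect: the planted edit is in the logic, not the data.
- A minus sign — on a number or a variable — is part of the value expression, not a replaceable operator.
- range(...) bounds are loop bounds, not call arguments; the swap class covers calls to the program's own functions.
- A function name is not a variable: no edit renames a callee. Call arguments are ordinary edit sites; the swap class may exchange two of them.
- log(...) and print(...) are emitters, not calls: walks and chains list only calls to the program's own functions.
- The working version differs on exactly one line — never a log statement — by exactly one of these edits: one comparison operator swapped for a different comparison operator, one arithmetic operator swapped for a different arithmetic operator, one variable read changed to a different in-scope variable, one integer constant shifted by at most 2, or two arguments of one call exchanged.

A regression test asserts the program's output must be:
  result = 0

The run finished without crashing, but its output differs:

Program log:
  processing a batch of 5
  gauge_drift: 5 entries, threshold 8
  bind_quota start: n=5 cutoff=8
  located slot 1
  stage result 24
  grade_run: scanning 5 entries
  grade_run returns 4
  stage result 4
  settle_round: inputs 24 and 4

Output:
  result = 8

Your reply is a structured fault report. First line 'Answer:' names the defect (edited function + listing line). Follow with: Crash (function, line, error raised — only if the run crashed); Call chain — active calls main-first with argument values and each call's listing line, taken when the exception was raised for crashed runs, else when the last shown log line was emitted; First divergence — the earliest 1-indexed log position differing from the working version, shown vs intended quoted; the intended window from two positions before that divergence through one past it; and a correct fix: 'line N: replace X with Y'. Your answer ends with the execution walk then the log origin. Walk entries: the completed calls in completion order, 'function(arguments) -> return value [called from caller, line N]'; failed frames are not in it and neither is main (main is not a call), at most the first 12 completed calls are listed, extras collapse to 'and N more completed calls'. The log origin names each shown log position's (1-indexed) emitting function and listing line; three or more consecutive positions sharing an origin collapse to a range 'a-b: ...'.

Answer: the defect is in main at line 38.
Key fact: No log line changed; the fault shows up purely in the output.
Call chain: main -> settle_round(24, 4) (called at line 37).
First divergence: there is none — every log position agrees.
Execution walk:
  bind_quota([4, 8, 12, 10, 8], 8) -> 1  [called from gauge_drift, line 9]
  gauge_drift([4, 8, 12, 10, 8], 8) -> 24  [called from main, line 33]
  grade_run([4, 8, 12, 10, 8]) -> 4  [called from main, line 35]
  settle_round(24, 4) -> 0  [called from main, line 37]
Log origins:
  1: from main, line 32
  2: from gauge_drift, line 8
  3: from bind_quota, line 2
  4: from gauge_drift, line 10
  5: from main, line 34
  6: from grade_run, line 15
  7: from grade_run, line 20
  8: from main, line 36
  9: from settle_round, line 24
A correct fix: line 38: replace `limit` with `pos`.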